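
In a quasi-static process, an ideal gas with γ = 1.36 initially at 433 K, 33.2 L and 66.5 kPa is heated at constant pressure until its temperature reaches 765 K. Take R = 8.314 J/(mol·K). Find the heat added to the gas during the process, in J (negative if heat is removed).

n = P₁V₁/(RT₁) = 66.5×33.2/(8.314×433) = 0.613 mol.
Isobaric: P stays 66.5 kPa; V/T = const ⇒ T₂ = 765 K, V₂ = 58.7 L.
W = PΔV = 66.5×(58.7−33.2) kPa·L = 1690 J.
ΔU = nCvΔT = 0.613×23.1×(765−433) = 4700 J.
Q = ΔU + W = nCpΔT = 6400 J.

6400 J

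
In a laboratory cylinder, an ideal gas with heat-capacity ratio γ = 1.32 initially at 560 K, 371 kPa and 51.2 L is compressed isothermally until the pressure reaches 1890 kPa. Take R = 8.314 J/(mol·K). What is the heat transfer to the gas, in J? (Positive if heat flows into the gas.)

-30900 J

n = P₁V₁/(RT₁) = 371×51.2/(8.314×560) = 4.08 mol.
Isothermal: T stays 560 K; PV = const ⇒ V₂ = 10.1 L, P₂ = 1890 kPa.
ΔU = 0 (ideal gas, T constant).
W = nRT ln(V₂/V₁) = 4.08×8.314×560×ln(0.196) = -30900 J.
Q = ΔU + W = -30900 J.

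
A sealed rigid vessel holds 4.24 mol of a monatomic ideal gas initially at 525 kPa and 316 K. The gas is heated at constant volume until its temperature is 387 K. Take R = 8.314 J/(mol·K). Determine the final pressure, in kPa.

V₁ = nRT₁/P₁ = 4.24×8.314×316/525 = 21.2 L.
Isochoric: V stays 21.2 L; P/T = const ⇒ T₂ = 387 K, P₂ = 643 kPa.

643 kPa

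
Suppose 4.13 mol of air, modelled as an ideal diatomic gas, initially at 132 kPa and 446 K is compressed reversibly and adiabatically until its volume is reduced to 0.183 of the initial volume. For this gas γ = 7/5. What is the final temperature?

V₁ = nRT₁/P₁ = 4.13×8.314×446/132 = 116 L.
Adiabatic: TV^(γ−1) = const ⇒ T₂ = 446×(5.46)^0.400 = 880 K; PV^γ = const ⇒ P₂ = 1420 kPa.

880 K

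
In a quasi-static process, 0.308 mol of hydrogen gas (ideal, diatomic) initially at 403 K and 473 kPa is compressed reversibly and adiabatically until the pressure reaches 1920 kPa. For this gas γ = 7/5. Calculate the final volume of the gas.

0.802 L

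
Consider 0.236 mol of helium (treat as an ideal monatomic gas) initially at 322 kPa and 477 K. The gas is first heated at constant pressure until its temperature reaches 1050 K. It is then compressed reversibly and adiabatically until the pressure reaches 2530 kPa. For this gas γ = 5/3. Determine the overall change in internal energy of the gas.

5640 J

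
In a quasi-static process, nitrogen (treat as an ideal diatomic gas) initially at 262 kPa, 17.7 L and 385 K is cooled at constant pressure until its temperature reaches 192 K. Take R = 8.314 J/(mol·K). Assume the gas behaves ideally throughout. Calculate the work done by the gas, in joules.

n = P₁V₁/(RT₁) = 262×17.7/(8.314×385) = 1.45 mol.
Isobaric: P stays 262 kPa; V/T = const ⇒ T₂ = 192 K, V₂ = 8.83 L.
W = PΔV = 262×(8.83−17.7) kPa·L = -2320 J.

-2320 J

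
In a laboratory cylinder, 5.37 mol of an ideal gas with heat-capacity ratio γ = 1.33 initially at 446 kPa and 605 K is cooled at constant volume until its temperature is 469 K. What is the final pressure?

346 kPa

V₁ = nRT₁/P₁ = 5.37×8.314×605/446 = 60.6 L.
Isochoric: V stays 60.6 L; P/T = const ⇒ T₂ = 469 K, P₂ = 346 kPa.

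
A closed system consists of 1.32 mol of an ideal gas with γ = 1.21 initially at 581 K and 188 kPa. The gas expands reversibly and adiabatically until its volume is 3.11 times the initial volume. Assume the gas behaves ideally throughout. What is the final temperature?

V₁ = nRT₁/P₁ = 1.32×8.314×581/188 = 33.9 L.
Adiabatic: TV^(γ−1) = const ⇒ T₂ = 581×(0.322)^0.210 = 458 K; PV^γ = const ⇒ P₂ = 47.6 kPa.

458 K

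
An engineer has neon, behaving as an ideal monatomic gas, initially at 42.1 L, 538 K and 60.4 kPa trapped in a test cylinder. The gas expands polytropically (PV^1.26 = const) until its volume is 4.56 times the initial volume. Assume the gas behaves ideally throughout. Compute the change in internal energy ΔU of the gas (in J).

-1240 J

n = P₁V₁/(RT₁) = 60.4×42.1/(8.314×538) = 0.568 mol.
Polytropic n=1.26: T₂ = T₁(V₁/V₂)^(n−1) = 538×(0.219)^0.26 = 363 K; P₂ = P₁(V₁/V₂)^n = 8.93 kPa.
For an ideal gas ΔU = nCvΔT with Cv = (3/2)R = 12.5 J/(mol·K).
ΔU = 0.568×12.5×(363−538) = -1240 J.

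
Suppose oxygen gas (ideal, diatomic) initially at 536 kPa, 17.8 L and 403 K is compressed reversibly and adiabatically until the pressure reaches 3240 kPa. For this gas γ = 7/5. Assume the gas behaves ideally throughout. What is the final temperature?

674 K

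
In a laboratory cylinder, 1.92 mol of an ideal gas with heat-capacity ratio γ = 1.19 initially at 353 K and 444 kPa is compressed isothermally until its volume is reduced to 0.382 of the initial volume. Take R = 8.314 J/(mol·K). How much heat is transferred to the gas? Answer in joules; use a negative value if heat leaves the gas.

V₁ = nRT₁/P₁ = 1.92×8.314×353/444 = 12.7 L.
Isothermal: T stays 353 K; PV = const ⇒ V₂ = 4.85 L, P₂ = 1160 kPa.
ΔU = 0 (ideal gas, T constant).
W = nRT ln(V₂/V₁) = 1.92×8.314×353×ln(0.382) = -5420 J.
Q = ΔU + W = -5420 J.

-5420 J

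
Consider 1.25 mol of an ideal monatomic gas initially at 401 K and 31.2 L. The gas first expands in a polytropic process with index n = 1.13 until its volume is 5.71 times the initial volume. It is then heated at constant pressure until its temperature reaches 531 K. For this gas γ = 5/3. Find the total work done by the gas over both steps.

8690 J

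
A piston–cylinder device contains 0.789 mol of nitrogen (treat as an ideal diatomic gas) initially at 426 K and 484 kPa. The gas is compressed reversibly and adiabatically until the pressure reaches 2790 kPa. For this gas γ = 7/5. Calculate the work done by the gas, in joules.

V₁ = nRT₁/P₁ = 0.789×8.314×426/484 = 5.77 L.
Adiabatic: T₂/T₁ = (P₂/P₁)^((γ−1)/γ) ⇒ T₂ = 426×(5.76)^0.286 = 703 K; V₂ = 1.65 L.
ΔU = nCvΔT = 0.789×20.8×(703−426) = 4540 J.
Q = 0 for an adiabatic process, so W = −ΔU = -4540 J.

-4540 J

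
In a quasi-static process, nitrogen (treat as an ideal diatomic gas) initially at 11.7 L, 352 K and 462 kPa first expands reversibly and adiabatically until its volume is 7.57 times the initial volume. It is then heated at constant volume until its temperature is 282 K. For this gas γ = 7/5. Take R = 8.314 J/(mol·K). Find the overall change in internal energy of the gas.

n = P₁V₁/(RT₁) = 462×11.7/(8.314×352) = 1.85 mol.
Step 1 — Adiabatic: TV^(γ−1) = const ⇒ T₂ = 352×(0.132)^0.400 = 157 K; PV^γ = const ⇒ P₂ = 27.2 kPa.
ΔU = nCvΔT = 1.85×20.8×(157−352) = -7500 J.
Q = 0 for an adiabatic process, so W = −ΔU = 7500 J.
State after step 1: P = 27.2 kPa, V = 88.6 L, T = 157 K.
Step 2 — Isochoric: V stays 88.6 L; P/T = const ⇒ T₂ = 282 K, P₂ = 48.9 kPa.
W = 0 (no volume change).
ΔU = nCvΔT = 1.85×20.8×(282−157) = 4810 J.
Q = ΔU = 4810 J.
Net over both steps: W = 7500 J, Q = 4810 J, ΔU = -2690 J.

-2690 J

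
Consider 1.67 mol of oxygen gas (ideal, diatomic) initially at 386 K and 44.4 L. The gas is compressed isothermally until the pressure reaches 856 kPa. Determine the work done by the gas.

-10500 J

P₁ = nRT₁/V₁ = 1.67×8.314×386/44.4 = 121 kPa.
Isothermal: T stays 386 K; PV = const ⇒ V₂ = 6.26 L, P₂ = 856 kPa.
W = nRT ln(V₂/V₁) = 1.67×8.314×386×ln(0.141) = -10500 J.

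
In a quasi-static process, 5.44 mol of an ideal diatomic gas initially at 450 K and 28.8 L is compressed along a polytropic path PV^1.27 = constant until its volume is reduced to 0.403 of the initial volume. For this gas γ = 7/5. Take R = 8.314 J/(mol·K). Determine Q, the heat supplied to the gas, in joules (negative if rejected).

P₁ = nRT₁/V₁ = 5.44×8.314×450/28.8 = 707 kPa.
Polytropic n=1.27: T₂ = T₁(V₁/V₂)^(n−1) = 450×(2.48)^0.27 = 575 K; P₂ = P₁(V₁/V₂)^n = 2240 kPa.
W = (P₁V₁−P₂V₂)/(n−1) = (707×28.8−2240×11.6)/0.27 = -21000 J.
ΔU = nCvΔT = 5.44×20.8×(575−450) = 14200 J.
Q = ΔU + W = -6810 J.

-6810 J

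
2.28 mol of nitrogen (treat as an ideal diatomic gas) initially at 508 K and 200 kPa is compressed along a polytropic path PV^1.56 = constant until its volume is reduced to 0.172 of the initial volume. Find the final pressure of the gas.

V₁ = nRT₁/P₁ = 2.28×8.314×508/200 = 48.1 L.
Polytropic n=1.56: T₂ = T₁(V₁/V₂)^(n−1) = 508×(5.81)^0.56 = 1360 K; P₂ = P₁(V₁/V₂)^n = 3120 kPa.

3120 kPa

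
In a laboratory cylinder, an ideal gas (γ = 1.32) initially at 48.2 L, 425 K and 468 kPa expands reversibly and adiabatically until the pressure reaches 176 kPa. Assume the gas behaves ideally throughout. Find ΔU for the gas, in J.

n = P₁V₁/(RT₁) = 468×48.2/(8.314×425) = 6.38 mol.
Adiabatic: T₂/T₁ = (P₂/P₁)^((γ−1)/γ) ⇒ T₂ = 425×(0.376)^0.242 = 335 K; V₂ = 101 L.
For an ideal gas ΔU = nCvΔT with Cv = R/(γ−1) = 26.0 J/(mol·K).
ΔU = 6.38×26.0×(335−425) = -14900 J.

-14900 J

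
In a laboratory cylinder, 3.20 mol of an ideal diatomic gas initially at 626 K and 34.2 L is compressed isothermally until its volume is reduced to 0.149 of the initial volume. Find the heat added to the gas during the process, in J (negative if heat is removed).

-31700 J

P₁ = nRT₁/V₁ = 3.20×8.314×626/34.2 = 487 kPa.
Isothermal: T stays 626 K; PV = const ⇒ V₂ = 5.10 L, P₂ = 3270 kPa.
ΔU = 0 (ideal gas, T constant).
W = nRT ln(V₂/V₁) = 3.20×8.314×626×ln(0.149) = -31700 J.
Q = ΔU + W = -31700 J.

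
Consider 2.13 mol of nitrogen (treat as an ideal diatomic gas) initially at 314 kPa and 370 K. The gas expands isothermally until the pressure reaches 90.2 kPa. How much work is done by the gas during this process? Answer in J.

8170 J

V₁ = nRT₁/P₁ = 2.13×8.314×370/314 = 20.9 L.
Isothermal: T stays 370 K; PV = const ⇒ V₂ = 72.6 L, P₂ = 90.2 kPa.
W = nRT ln(V₂/V₁) = 2.13×8.314×370×ln(3.48) = 8170 J.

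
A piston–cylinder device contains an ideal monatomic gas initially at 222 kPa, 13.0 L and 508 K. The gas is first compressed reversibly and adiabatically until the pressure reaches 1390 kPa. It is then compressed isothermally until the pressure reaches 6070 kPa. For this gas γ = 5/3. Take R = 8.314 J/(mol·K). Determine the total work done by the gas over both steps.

-13500 J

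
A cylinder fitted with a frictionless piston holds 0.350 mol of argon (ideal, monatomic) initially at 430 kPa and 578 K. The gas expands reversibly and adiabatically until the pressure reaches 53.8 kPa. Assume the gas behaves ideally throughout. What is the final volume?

V₁ = nRT₁/P₁ = 0.350×8.314×578/430 = 3.91 L.
Adiabatic: T₂/T₁ = (P₂/P₁)^((γ−1)/γ) ⇒ T₂ = 578×(0.125)^0.400 = 252 K; V₂ = 13.6 L.

13.6 L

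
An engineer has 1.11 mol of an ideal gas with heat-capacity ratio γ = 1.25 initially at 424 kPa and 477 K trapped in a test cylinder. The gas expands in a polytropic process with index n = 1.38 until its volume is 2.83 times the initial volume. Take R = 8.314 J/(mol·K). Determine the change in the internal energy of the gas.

V₁ = nRT₁/P₁ = 1.11×8.314×477/424 = 10.4 L.
Polytropic n=1.38: T₂ = T₁(V₁/V₂)^(n−1) = 477×(0.353)^0.38 = 321 K; P₂ = P₁(V₁/V₂)^n = 101 kPa.
For an ideal gas ΔU = nCvΔT with Cv = R/(γ−1) = 33.3 J/(mol·K).
ΔU = 1.11×33.3×(321−477) = -5750 J.

-5750 J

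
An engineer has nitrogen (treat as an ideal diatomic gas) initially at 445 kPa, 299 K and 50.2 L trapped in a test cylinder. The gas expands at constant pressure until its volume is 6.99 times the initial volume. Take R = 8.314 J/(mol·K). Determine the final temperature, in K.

2090 K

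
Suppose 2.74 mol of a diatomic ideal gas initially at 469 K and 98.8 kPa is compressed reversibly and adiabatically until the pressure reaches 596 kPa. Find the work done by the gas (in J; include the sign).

-17900 J

V₁ = nRT₁/P₁ = 2.74×8.314×469/98.8 = 108 L.
Adiabatic: T₂/T₁ = (P₂/P₁)^((γ−1)/γ) ⇒ T₂ = 469×(6.03)^0.286 = 784 K; V₂ = 30.0 L.
ΔU = nCvΔT = 2.74×20.8×(784−469) = 17900 J.
Q = 0 for an adiabatic process, so W = −ΔU = -17900 J.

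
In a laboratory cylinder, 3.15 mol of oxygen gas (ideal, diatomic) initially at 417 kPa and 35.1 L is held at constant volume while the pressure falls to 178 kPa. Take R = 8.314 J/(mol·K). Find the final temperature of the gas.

T₁ = P₁V₁/(nR) = 417×35.1/(3.15×8.314) = 559 K.
Isochoric: V stays 35.1 L; P/T = const ⇒ T₂ = 239 K, P₂ = 178 kPa.

239 K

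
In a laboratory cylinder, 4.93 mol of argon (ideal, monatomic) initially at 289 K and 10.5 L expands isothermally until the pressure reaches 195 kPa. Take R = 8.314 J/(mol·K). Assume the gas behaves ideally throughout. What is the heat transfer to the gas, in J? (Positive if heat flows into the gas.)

P₁ = nRT₁/V₁ = 4.93×8.314×289/10.5 = 1130 kPa.
Isothermal: T stays 289 K; PV = const ⇒ V₂ = 60.7 L, P₂ = 195 kPa.
ΔU = 0 (ideal gas, T constant).
W = nRT ln(V₂/V₁) = 4.93×8.314×289×ln(5.79) = 20800 J.
Q = ΔU + W = 20800 J.

20800 J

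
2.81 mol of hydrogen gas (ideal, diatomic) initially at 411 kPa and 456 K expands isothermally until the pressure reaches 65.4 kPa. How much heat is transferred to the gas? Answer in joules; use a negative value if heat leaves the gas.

19600 J

V₁ = nRT₁/P₁ = 2.81×8.314×456/411 = 25.9 L.
Isothermal: T stays 456 K; PV = const ⇒ V₂ = 163 L, P₂ = 65.4 kPa.
ΔU = 0 (ideal gas, T constant).
W = nRT ln(V₂/V₁) = 2.81×8.314×456×ln(6.28) = 19600 J.
Q = ΔU + W = 19600 J.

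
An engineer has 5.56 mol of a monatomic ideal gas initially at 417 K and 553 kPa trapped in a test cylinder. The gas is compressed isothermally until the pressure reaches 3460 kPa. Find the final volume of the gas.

V₁ = nRT₁/P₁ = 5.56×8.314×417/553 = 34.9 L.
Isothermal: T stays 417 K; PV = const ⇒ V₂ = 5.57 L, P₂ = 3460 kPa.

5.57 L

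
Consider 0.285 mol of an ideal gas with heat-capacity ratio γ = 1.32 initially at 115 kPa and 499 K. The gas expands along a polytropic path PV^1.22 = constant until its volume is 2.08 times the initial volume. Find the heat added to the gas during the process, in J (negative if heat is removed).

250 J

V₁ = nRT₁/P₁ = 0.285×8.314×499/115 = 10.3 L.
Polytropic n=1.22: T₂ = T₁(V₁/V₂)^(n−1) = 499×(0.481)^0.22 = 425 K; P₂ = P₁(V₁/V₂)^n = 47.1 kPa.
W = (P₁V₁−P₂V₂)/(n−1) = (115×10.3−47.1×21.4)/0.22 = 800 J.
ΔU = nCvΔT = 0.285×26.0×(425−499) = -550 J.
Q = ΔU + W = 250 J.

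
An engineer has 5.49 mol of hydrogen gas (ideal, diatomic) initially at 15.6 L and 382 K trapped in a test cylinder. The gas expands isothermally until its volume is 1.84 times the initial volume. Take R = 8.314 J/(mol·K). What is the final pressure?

607 kPa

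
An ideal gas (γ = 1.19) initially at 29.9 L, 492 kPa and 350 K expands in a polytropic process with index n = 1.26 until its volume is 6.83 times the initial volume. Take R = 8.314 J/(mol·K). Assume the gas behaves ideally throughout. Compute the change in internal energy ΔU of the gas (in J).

-30400 J

n = P₁V₁/(RT₁) = 492×29.9/(8.314×350) = 5.06 mol.
Polytropic n=1.26: T₂ = T₁(V₁/V₂)^(n−1) = 350×(0.146)^0.26 = 212 K; P₂ = P₁(V₁/V₂)^n = 43.7 kPa.
For an ideal gas ΔU = nCvΔT with Cv = R/(γ−1) = 43.8 J/(mol·K).
ΔU = 5.06×43.8×(212−350) = -30400 J.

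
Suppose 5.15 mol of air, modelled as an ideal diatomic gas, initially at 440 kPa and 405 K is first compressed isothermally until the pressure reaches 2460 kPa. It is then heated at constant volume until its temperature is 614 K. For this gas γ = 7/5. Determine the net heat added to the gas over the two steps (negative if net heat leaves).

-7470 J

V₁ = nRT₁/P₁ = 5.15×8.314×405/440 = 39.4 L.
Step 1 — Isothermal: T stays 405 K; PV = const ⇒ V₂ = 7.05 L, P₂ = 2460 kPa.
ΔU = 0 (ideal gas, T constant).
W = nRT ln(V₂/V₁) = 5.15×8.314×405×ln(0.179) = -29800 J.
Q = ΔU + W = -29800 J.
State after step 1: P = 2460 kPa, V = 7.05 L, T = 405 K.
Step 2 — Isochoric: V stays 7.05 L; P/T = const ⇒ T₂ = 614 K, P₂ = 3730 kPa.
W = 0 (no volume change).
ΔU = nCvΔT = 5.15×20.8×(614−405) = 22400 J.
Q = ΔU = 22400 J.
Net over both steps: W = -29800 J, Q = -7470 J, ΔU = 22400 J.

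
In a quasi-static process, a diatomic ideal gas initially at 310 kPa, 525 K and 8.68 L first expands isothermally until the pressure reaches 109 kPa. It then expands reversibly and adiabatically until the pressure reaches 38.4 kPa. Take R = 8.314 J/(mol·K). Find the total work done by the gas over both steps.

4550 J

n = P₁V₁/(RT₁) = 310×8.68/(8.314×525) = 0.616 mol.
Step 1 — Isothermal: T stays 525 K; PV = const ⇒ V₂ = 24.7 L, P₂ = 109 kPa.
ΔU = 0 (ideal gas, T constant).
W = nRT ln(V₂/V₁) = 0.616×8.314×525×ln(2.84) = 2810 J.
Q = ΔU + W = 2810 J.
State after step 1: P = 109 kPa, V = 24.7 L, T = 525 K.
Step 2 — Adiabatic: T₂/T₁ = (P₂/P₁)^((γ−1)/γ) ⇒ T₂ = 525×(0.352)^0.286 = 390 K; V₂ = 52.0 L.
ΔU = nCvΔT = 0.616×20.8×(390−525) = -1730 J.
Q = 0 for an adiabatic process, so W = −ΔU = 1730 J.
Net over both steps: W = 4550 J, Q = 2810 J, ΔU = -1730 J.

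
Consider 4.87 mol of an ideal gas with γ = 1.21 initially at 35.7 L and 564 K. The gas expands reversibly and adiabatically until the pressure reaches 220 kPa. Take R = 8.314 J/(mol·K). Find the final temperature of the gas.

469 K

P₁ = nRT₁/V₁ = 4.87×8.314×564/35.7 = 640 kPa.
Adiabatic: T₂/T₁ = (P₂/P₁)^((γ−1)/γ) ⇒ T₂ = 564×(0.344)^0.174 = 469 K; V₂ = 86.2 L.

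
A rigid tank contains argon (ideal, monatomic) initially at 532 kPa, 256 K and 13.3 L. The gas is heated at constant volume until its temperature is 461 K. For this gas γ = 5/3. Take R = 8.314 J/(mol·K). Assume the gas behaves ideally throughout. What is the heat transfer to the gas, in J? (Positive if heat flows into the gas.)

n = P₁V₁/(RT₁) = 532×13.3/(8.314×256) = 3.32 mol.
Isochoric: V stays 13.3 L; P/T = const ⇒ T₂ = 461 K, P₂ = 958 kPa.
W = 0 (no volume change).
ΔU = nCvΔT = 3.32×12.5×(461−256) = 8500 J.
Q = ΔU = 8500 J.

8500 J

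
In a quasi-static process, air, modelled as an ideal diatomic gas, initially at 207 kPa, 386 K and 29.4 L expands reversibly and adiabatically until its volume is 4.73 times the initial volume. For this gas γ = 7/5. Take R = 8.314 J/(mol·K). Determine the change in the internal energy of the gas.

-7040 J

n = P₁V₁/(RT₁) = 207×29.4/(8.314×386) = 1.90 mol.
Adiabatic: TV^(γ−1) = const ⇒ T₂ = 386×(0.211)^0.400 = 207 K; PV^γ = const ⇒ P₂ = 23.5 kPa.
For an ideal gas ΔU = nCvΔT with Cv = (5/2)R = 20.8 J/(mol·K).
ΔU = 1.90×20.8×(207−386) = -7040 J.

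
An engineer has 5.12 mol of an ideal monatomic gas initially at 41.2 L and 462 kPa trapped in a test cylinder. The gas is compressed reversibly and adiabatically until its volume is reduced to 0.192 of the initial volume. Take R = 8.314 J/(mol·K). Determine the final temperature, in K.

T₁ = P₁V₁/(nR) = 462×41.2/(5.12×8.314) = 447 K.
Adiabatic: TV^(γ−1) = const ⇒ T₂ = 447×(5.21)^0.667 = 1340 K; PV^γ = const ⇒ P₂ = 7230 kPa.

1340 K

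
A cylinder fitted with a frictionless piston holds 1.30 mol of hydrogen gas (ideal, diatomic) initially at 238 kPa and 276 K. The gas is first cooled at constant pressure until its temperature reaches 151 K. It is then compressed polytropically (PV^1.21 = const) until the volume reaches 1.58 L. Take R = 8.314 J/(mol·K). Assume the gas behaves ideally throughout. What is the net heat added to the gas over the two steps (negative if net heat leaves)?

-6060 J

V₁ = nRT₁/P₁ = 1.30×8.314×276/238 = 12.5 L.
Step 1 — Isobaric: P stays 238 kPa; V/T = const ⇒ T₂ = 151 K, V₂ = 6.86 L.
W = PΔV = 238×(6.86−12.5) kPa·L = -1350 J.
ΔU = nCvΔT = 1.30×20.8×(151−276) = -3380 J.
Q = ΔU + W = nCpΔT = -4730 J.
State after step 1: P = 238 kPa, V = 6.86 L, T = 151 K.
Step 2 — Polytropic n=1.21: T₂ = T₁(V₁/V₂)^(n−1) = 151×(4.34)^0.21 = 206 K; P₂ = P₁(V₁/V₂)^n = 1410 kPa.
W = (P₁V₁−P₂V₂)/(n−1) = (238×6.86−1410×1.58)/0.21 = -2810 J.
ΔU = nCvΔT = 1.30×20.8×(206−151) = 1470 J.
Q = ΔU + W = -1330 J.
Net over both steps: W = -4160 J, Q = -6060 J, ΔU = -1900 J.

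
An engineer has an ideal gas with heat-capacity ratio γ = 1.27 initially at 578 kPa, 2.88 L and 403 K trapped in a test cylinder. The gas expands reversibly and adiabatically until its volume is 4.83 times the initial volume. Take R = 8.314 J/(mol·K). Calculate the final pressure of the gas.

78.2 kPa

Adiabatic: TV^(γ−1) = const ⇒ T₂ = 403×(0.207)^0.270 = 263 K; PV^γ = const ⇒ P₂ = 78.2 kPa.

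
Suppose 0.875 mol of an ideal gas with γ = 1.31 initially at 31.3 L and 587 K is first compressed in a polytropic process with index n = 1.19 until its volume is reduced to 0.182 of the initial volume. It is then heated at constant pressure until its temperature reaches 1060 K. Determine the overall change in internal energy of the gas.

11100 J

P₁ = nRT₁/V₁ = 0.875×8.314×587/31.3 = 136 kPa.
Step 1 — Polytropic n=1.19: T₂ = T₁(V₁/V₂)^(n−1) = 587×(5.49)^0.19 = 811 K; P₂ = P₁(V₁/V₂)^n = 1040 kPa.
W = (P₁V₁−P₂V₂)/(n−1) = (136×31.3−1040×5.70)/0.19 = -8590 J.
ΔU = nCvΔT = 0.875×26.8×(811−587) = 5270 J.
Q = ΔU + W = -3330 J.
State after step 1: P = 1040 kPa, V = 5.70 L, T = 811 K.
Step 2 — Isobaric: P stays 1040 kPa; V/T = const ⇒ T₂ = 1060 K, V₂ = 7.44 L.
W = PΔV = 1040×(7.44−5.70) kPa·L = 1810 J.
ΔU = nCvΔT = 0.875×26.8×(1060−811) = 5830 J.
Q = ΔU + W = nCpΔT = 7640 J.
Net over both steps: W = -6780 J, Q = 4320 J, ΔU = 11100 J.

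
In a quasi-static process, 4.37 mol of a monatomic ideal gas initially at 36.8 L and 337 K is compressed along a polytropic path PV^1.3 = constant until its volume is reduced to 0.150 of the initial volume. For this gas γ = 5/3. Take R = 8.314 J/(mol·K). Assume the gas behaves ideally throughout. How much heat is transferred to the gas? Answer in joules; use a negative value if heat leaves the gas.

P₁ = nRT₁/V₁ = 4.37×8.314×337/36.8 = 333 kPa.
Polytropic n=1.3: T₂ = T₁(V₁/V₂)^(n−1) = 337×(6.67)^0.30 = 595 K; P₂ = P₁(V₁/V₂)^n = 3920 kPa.
W = (P₁V₁−P₂V₂)/(n−1) = (333×36.8−3920×5.52)/0.30 = -31300 J.
ΔU = nCvΔT = 4.37×12.5×(595−337) = 14100 J.
Q = ΔU + W = -17200 J.

-17200 J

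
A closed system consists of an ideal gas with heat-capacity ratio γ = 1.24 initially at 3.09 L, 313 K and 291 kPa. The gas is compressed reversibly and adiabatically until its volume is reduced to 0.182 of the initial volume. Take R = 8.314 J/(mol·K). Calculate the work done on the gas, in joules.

1890 J

n = P₁V₁/(RT₁) = 291×3.09/(8.314×313) = 0.346 mol.
Adiabatic: TV^(γ−1) = const ⇒ T₂ = 313×(5.49)^0.240 = 471 K; PV^γ = const ⇒ P₂ = 2410 kPa.
ΔU = nCvΔT = 0.346×34.6×(471−313) = 1890 J.
Q = 0 for an adiabatic process, so W = −ΔU = -1890 J.
Work done on the gas = −W_by = 1890 J.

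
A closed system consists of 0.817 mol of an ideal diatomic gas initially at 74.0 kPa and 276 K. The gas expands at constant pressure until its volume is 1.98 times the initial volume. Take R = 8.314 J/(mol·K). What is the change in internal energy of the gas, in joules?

4590 J

V₁ = nRT₁/P₁ = 0.817×8.314×276/74.0 = 25.3 L.
Isobaric: P stays 74.0 kPa; V/T = const ⇒ T₂ = 546 K, V₂ = 50.2 L.
For an ideal gas ΔU = nCvΔT with Cv = (5/2)R = 20.8 J/(mol·K).
ΔU = 0.817×20.8×(546−276) = 4590 J.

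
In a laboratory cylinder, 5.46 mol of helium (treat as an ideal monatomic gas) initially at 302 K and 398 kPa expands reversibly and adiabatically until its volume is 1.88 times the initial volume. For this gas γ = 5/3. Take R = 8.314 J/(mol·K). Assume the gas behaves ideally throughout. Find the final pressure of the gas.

V₁ = nRT₁/P₁ = 5.46×8.314×302/398 = 34.4 L.
Adiabatic: TV^(γ−1) = const ⇒ T₂ = 302×(0.532)^0.667 = 198 K; PV^γ = const ⇒ P₂ = 139 kPa.

139 kPa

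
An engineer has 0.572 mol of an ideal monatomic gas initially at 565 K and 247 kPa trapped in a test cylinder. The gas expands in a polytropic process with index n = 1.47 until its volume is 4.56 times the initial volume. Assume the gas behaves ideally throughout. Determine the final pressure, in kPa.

26.5 kPa

V₁ = nRT₁/P₁ = 0.572×8.314×565/247 = 10.9 L.
Polytropic n=1.47: T₂ = T₁(V₁/V₂)^(n−1) = 565×(0.219)^0.47 = 277 K; P₂ = P₁(V₁/V₂)^n = 26.5 kPa.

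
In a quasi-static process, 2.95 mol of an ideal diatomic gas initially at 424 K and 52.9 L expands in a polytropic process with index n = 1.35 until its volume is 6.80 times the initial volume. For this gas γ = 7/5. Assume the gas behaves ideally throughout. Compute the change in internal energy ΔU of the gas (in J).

-12700 J

P₁ = nRT₁/V₁ = 2.95×8.314×424/52.9 = 197 kPa.
Polytropic n=1.35: T₂ = T₁(V₁/V₂)^(n−1) = 424×(0.147)^0.35 = 217 K; P₂ = P₁(V₁/V₂)^n = 14.8 kPa.
For an ideal gas ΔU = nCvΔT with Cv = (5/2)R = 20.8 J/(mol·K).
ΔU = 2.95×20.8×(217−424) = -12700 J.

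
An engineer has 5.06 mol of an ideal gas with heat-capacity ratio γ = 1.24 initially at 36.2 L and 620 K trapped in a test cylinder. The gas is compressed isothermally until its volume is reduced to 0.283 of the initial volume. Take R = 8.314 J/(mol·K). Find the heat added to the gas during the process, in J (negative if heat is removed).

-32900 J

P₁ = nRT₁/V₁ = 5.06×8.314×620/36.2 = 721 kPa.
Isothermal: T stays 620 K; PV = const ⇒ V₂ = 10.2 L, P₂ = 2550 kPa.
ΔU = 0 (ideal gas, T constant).
W = nRT ln(V₂/V₁) = 5.06×8.314×620×ln(0.283) = -32900 J.
Q = ΔU + W = -32900 J.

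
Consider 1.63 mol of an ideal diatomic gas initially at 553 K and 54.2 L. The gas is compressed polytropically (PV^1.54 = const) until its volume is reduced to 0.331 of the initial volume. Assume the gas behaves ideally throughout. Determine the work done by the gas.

-11300 J

P₁ = nRT₁/V₁ = 1.63×8.314×553/54.2 = 138 kPa.
Polytropic n=1.54: T₂ = T₁(V₁/V₂)^(n−1) = 553×(3.02)^0.54 = 1000 K; P₂ = P₁(V₁/V₂)^n = 759 kPa.
W = (P₁V₁−P₂V₂)/(n−1) = (138×54.2−759×17.9)/0.54 = -11300 J.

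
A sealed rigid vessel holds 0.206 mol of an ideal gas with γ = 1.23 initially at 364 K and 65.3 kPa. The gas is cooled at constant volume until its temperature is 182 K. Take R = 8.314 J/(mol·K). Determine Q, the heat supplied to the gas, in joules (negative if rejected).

-1360 J

V₁ = nRT₁/P₁ = 0.206×8.314×364/65.3 = 9.55 L.
Isochoric: V stays 9.55 L; P/T = const ⇒ T₂ = 182 K, P₂ = 32.6 kPa.
W = 0 (no volume change).
ΔU = nCvΔT = 0.206×36.1×(182−364) = -1360 J.
Q = ΔU = -1360 J.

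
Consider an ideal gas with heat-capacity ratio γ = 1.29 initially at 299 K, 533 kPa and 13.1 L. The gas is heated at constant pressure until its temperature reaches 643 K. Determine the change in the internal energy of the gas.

n = P₁V₁/(RT₁) = 533×13.1/(8.314×299) = 2.81 mol.
Isobaric: P stays 533 kPa; V/T = const ⇒ T₂ = 643 K, V₂ = 28.2 L.
For an ideal gas ΔU = nCvΔT with Cv = R/(γ−1) = 28.7 J/(mol·K).
ΔU = 2.81×28.7×(643−299) = 27700 J.

27700 J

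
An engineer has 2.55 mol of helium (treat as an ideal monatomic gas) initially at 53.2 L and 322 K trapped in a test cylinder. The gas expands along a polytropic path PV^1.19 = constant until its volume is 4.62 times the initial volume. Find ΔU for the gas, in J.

P₁ = nRT₁/V₁ = 2.55×8.314×322/53.2 = 128 kPa.
Polytropic n=1.19: T₂ = T₁(V₁/V₂)^(n−1) = 322×(0.216)^0.19 = 241 K; P₂ = P₁(V₁/V₂)^n = 20.8 kPa.
For an ideal gas ΔU = nCvΔT with Cv = (3/2)R = 12.5 J/(mol·K).
ΔU = 2.55×12.5×(241−322) = -2580 J.

-2580 J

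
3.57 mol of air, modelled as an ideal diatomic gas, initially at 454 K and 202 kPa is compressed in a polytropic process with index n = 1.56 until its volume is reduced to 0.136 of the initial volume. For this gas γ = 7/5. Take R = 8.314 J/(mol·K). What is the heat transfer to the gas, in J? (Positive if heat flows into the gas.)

19800 J

V₁ = nRT₁/P₁ = 3.57×8.314×454/202 = 66.7 L.
Polytropic n=1.56: T₂ = T₁(V₁/V₂)^(n−1) = 454×(7.35)^0.56 = 1390 K; P₂ = P₁(V₁/V₂)^n = 4540 kPa.
W = (P₁V₁−P₂V₂)/(n−1) = (202×66.7−4540×9.07)/0.56 = -49500 J.
ΔU = nCvΔT = 3.57×20.8×(1390−454) = 69300 J.
Q = ΔU + W = 19800 J.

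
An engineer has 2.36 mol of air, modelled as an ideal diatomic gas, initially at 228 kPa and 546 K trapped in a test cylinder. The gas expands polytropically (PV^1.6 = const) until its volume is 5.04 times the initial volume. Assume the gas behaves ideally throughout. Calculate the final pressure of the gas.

17.1 kPa

V₁ = nRT₁/P₁ = 2.36×8.314×546/228 = 47.0 L.
Polytropic n=1.6: T₂ = T₁(V₁/V₂)^(n−1) = 546×(0.198)^0.60 = 207 K; P₂ = P₁(V₁/V₂)^n = 17.1 kPa.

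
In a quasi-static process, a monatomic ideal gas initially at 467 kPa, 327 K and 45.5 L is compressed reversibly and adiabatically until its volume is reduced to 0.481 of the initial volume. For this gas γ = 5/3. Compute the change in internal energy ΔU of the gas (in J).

n = P₁V₁/(RT₁) = 467×45.5/(8.314×327) = 7.82 mol.
Adiabatic: TV^(γ−1) = const ⇒ T₂ = 327×(2.08)^0.667 = 533 K; PV^γ = const ⇒ P₂ = 1580 kPa.
For an ideal gas ΔU = nCvΔT with Cv = (3/2)R = 12.5 J/(mol·K).
ΔU = 7.82×12.5×(533−327) = 20000 J.

20000 J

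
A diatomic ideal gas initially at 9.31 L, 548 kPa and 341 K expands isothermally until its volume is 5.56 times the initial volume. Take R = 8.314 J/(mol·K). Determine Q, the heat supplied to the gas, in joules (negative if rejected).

n = P₁V₁/(RT₁) = 548×9.31/(8.314×341) = 1.80 mol.
Isothermal: T stays 341 K; PV = const ⇒ V₂ = 51.8 L, P₂ = 98.6 kPa.
ΔU = 0 (ideal gas, T constant).
W = nRT ln(V₂/V₁) = 1.80×8.314×341×ln(5.56) = 8750 J.
Q = ΔU + W = 8750 J.

8750 J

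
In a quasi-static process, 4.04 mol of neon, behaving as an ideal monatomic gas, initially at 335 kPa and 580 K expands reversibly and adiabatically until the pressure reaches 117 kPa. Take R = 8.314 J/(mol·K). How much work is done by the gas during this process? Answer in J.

V₁ = nRT₁/P₁ = 4.04×8.314×580/335 = 58.2 L.
Adiabatic: T₂/T₁ = (P₂/P₁)^((γ−1)/γ) ⇒ T₂ = 580×(0.349)^0.400 = 381 K; V₂ = 109 L.
ΔU = nCvΔT = 4.04×12.5×(381−580) = -10000 J.
Q = 0 for an adiabatic process, so W = −ΔU = 10000 J.

10000 J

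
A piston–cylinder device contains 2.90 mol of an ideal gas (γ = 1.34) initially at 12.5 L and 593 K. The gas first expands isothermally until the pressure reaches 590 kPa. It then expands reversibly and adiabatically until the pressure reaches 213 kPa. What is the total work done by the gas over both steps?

P₁ = nRT₁/V₁ = 2.90×8.314×593/12.5 = 1140 kPa.
Step 1 — Isothermal: T stays 593 K; PV = const ⇒ V₂ = 24.2 L, P₂ = 590 kPa.
ΔU = 0 (ideal gas, T constant).
W = nRT ln(V₂/V₁) = 2.90×8.314×593×ln(1.94) = 9460 J.
Q = ΔU + W = 9460 J.
State after step 1: P = 590 kPa, V = 24.2 L, T = 593 K.
Step 2 — Adiabatic: T₂/T₁ = (P₂/P₁)^((γ−1)/γ) ⇒ T₂ = 593×(0.361)^0.254 = 458 K; V₂ = 51.8 L.
ΔU = nCvΔT = 2.90×24.5×(458−593) = -9580 J.
Q = 0 for an adiabatic process, so W = −ΔU = 9580 J.
Net over both steps: W = 19000 J, Q = 9460 J, ΔU = -9580 J.

19000 J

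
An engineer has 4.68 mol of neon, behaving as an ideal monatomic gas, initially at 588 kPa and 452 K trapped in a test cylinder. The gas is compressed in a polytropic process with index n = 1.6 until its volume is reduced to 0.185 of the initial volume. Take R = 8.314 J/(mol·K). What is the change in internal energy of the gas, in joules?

46200 J

V₁ = nRT₁/P₁ = 4.68×8.314×452/588 = 29.9 L.
Polytropic n=1.6: T₂ = T₁(V₁/V₂)^(n−1) = 452×(5.41)^0.60 = 1240 K; P₂ = P₁(V₁/V₂)^n = 8750 kPa.
For an ideal gas ΔU = nCvΔT with Cv = (3/2)R = 12.5 J/(mol·K).
ΔU = 4.68×12.5×(1240−452) = 46200 J.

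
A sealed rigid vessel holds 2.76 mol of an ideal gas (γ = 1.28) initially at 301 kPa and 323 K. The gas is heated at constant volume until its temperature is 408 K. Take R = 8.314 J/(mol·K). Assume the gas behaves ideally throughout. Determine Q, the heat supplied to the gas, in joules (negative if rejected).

V₁ = nRT₁/P₁ = 2.76×8.314×323/301 = 24.6 L.
Isochoric: V stays 24.6 L; P/T = const ⇒ T₂ = 408 K, P₂ = 380 kPa.
W = 0 (no volume change).
ΔU = nCvΔT = 2.76×29.7×(408−323) = 6970 J.
Q = ΔU = 6970 J.

6970 J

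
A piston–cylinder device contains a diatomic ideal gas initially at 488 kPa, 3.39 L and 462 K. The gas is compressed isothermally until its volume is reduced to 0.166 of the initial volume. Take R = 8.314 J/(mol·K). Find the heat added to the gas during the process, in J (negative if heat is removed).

-2970 J

n = P₁V₁/(RT₁) = 488×3.39/(8.314×462) = 0.431 mol.
Isothermal: T stays 462 K; PV = const ⇒ V₂ = 0.563 L, P₂ = 2940 kPa.
ΔU = 0 (ideal gas, T constant).
W = nRT ln(V₂/V₁) = 0.431×8.314×462×ln(0.166) = -2970 J.
Q = ΔU + W = -2970 J.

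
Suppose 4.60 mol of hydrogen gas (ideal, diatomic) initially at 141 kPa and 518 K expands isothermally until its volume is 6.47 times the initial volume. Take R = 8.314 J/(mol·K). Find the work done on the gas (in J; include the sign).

V₁ = nRT₁/P₁ = 4.60×8.314×518/141 = 141 L.
Isothermal: T stays 518 K; PV = const ⇒ V₂ = 909 L, P₂ = 21.8 kPa.
W = nRT ln(V₂/V₁) = 4.60×8.314×518×ln(6.47) = 37000 J.
Work done on the gas = −W_by = -37000 J.

-37000 J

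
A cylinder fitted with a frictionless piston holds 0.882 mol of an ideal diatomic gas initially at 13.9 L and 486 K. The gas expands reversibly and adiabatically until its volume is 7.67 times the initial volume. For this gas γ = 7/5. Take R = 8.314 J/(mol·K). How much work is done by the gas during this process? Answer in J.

P₁ = nRT₁/V₁ = 0.882×8.314×486/13.9 = 256 kPa.
Adiabatic: TV^(γ−1) = const ⇒ T₂ = 486×(0.130)^0.400 = 215 K; PV^γ = const ⇒ P₂ = 14.8 kPa.
ΔU = nCvΔT = 0.882×20.8×(215−486) = -4970 J.
Q = 0 for an adiabatic process, so W = −ΔU = 4970 J.

4970 J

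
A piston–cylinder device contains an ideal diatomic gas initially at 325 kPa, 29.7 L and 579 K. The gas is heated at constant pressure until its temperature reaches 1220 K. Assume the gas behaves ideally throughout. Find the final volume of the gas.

62.6 L

Isobaric: P stays 325 kPa; V/T = const ⇒ T₂ = 1220 K, V₂ = 62.6 L.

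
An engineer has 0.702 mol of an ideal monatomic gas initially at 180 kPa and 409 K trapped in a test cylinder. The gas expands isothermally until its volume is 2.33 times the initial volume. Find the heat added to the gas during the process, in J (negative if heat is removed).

V₁ = nRT₁/P₁ = 0.702×8.314×409/180 = 13.3 L.
Isothermal: T stays 409 K; PV = const ⇒ V₂ = 30.9 L, P₂ = 77.3 kPa.
ΔU = 0 (ideal gas, T constant).
W = nRT ln(V₂/V₁) = 0.702×8.314×409×ln(2.33) = 2020 J.
Q = ΔU + W = 2020 J.

2020 J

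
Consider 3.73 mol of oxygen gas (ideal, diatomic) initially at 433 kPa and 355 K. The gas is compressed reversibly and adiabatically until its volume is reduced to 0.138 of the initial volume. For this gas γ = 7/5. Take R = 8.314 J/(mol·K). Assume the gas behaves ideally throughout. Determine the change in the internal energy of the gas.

V₁ = nRT₁/P₁ = 3.73×8.314×355/433 = 25.4 L.
Adiabatic: TV^(γ−1) = const ⇒ T₂ = 355×(7.25)^0.400 = 784 K; PV^γ = const ⇒ P₂ = 6930 kPa.
For an ideal gas ΔU = nCvΔT with Cv = (5/2)R = 20.8 J/(mol·K).
ΔU = 3.73×20.8×(784−355) = 33300 J.

33300 J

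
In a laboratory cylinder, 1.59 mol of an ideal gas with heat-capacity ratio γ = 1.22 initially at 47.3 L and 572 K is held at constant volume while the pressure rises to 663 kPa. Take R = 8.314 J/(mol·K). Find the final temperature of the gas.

P₁ = nRT₁/V₁ = 1.59×8.314×572/47.3 = 160 kPa.
Isochoric: V stays 47.3 L; P/T = const ⇒ T₂ = 2370 K, P₂ = 663 kPa.

2370 K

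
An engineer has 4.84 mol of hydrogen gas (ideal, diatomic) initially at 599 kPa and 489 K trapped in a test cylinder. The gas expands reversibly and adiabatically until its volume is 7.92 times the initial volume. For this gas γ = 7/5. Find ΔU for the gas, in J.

V₁ = nRT₁/P₁ = 4.84×8.314×489/599 = 32.9 L.
Adiabatic: TV^(γ−1) = const ⇒ T₂ = 489×(0.126)^0.400 = 214 K; PV^γ = const ⇒ P₂ = 33.1 kPa.
For an ideal gas ΔU = nCvΔT with Cv = (5/2)R = 20.8 J/(mol·K).
ΔU = 4.84×20.8×(214−489) = -27700 J.

-27700 J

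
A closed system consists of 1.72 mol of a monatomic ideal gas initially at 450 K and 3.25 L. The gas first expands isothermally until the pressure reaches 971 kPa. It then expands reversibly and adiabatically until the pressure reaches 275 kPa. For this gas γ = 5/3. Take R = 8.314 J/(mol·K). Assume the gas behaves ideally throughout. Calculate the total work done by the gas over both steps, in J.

8410 J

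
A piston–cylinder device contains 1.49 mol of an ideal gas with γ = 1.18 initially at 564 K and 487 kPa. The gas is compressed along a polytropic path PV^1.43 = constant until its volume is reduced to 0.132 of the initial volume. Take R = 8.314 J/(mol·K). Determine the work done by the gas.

-22600 J

V₁ = nRT₁/P₁ = 1.49×8.314×564/487 = 14.3 L.
Polytropic n=1.43: T₂ = T₁(V₁/V₂)^(n−1) = 564×(7.58)^0.43 = 1350 K; P₂ = P₁(V₁/V₂)^n = 8810 kPa.
W = (P₁V₁−P₂V₂)/(n−1) = (487×14.3−8810×1.89)/0.43 = -22600 J.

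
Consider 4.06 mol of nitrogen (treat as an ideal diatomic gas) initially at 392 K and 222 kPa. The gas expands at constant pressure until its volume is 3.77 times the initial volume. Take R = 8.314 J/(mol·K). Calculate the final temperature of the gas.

V₁ = nRT₁/P₁ = 4.06×8.314×392/222 = 59.6 L.
Isobaric: P stays 222 kPa; V/T = const ⇒ T₂ = 1480 K, V₂ = 225 L.

1480 K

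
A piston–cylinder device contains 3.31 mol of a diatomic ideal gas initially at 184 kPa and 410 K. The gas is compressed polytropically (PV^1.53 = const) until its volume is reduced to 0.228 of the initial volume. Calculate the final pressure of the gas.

1770 kPa

V₁ = nRT₁/P₁ = 3.31×8.314×410/184 = 61.3 L.
Polytropic n=1.53: T₂ = T₁(V₁/V₂)^(n−1) = 410×(4.39)^0.53 = 898 K; P₂ = P₁(V₁/V₂)^n = 1770 kPa.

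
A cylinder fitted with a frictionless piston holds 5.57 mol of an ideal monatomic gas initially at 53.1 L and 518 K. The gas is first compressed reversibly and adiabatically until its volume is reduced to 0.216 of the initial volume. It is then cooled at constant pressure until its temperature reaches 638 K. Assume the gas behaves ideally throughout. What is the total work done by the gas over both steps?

-101000 J

P₁ = nRT₁/V₁ = 5.57×8.314×518/53.1 = 452 kPa.
Step 1 — Adiabatic: TV^(γ−1) = const ⇒ T₂ = 518×(4.63)^0.667 = 1440 K; PV^γ = const ⇒ P₂ = 5810 kPa.
ΔU = nCvΔT = 5.57×12.5×(1440−518) = 64000 J.
Q = 0 for an adiabatic process, so W = −ΔU = -64000 J.
State after step 1: P = 5810 kPa, V = 11.5 L, T = 1440 K.
Step 2 — Isobaric: P stays 5810 kPa; V/T = const ⇒ T₂ = 638 K, V₂ = 5.09 L.
W = PΔV = 5810×(5.09−11.5) kPa·L = -37100 J.
ΔU = nCvΔT = 5.57×12.5×(638−1440) = -55600 J.
Q = ΔU + W = nCpΔT = -92700 J.
Net over both steps: W = -101000 J, Q = -92700 J, ΔU = 8340 J.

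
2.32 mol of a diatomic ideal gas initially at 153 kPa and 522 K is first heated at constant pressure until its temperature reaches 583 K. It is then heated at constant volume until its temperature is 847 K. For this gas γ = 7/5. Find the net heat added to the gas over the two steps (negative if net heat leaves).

V₁ = nRT₁/P₁ = 2.32×8.314×522/153 = 65.8 L.
Step 1 — Isobaric: P stays 153 kPa; V/T = const ⇒ T₂ = 583 K, V₂ = 73.5 L.
W = PΔV = 153×(73.5−65.8) kPa·L = 1180 J.
ΔU = nCvΔT = 2.32×20.8×(583−522) = 2940 J.
Q = ΔU + W = nCpΔT = 4120 J.
State after step 1: P = 153 kPa, V = 73.5 L, T = 583 K.
Step 2 — Isochoric: V stays 73.5 L; P/T = const ⇒ T₂ = 847 K, P₂ = 222 kPa.
W = 0 (no volume change).
ΔU = nCvΔT = 2.32×20.8×(847−583) = 12700 J.
Q = ΔU = 12700 J.
Net over both steps: W = 1180 J, Q = 16800 J, ΔU = 15700 J.

16800 J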